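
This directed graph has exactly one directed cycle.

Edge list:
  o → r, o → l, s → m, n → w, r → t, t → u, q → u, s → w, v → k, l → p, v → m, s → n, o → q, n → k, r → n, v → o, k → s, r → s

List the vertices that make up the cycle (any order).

k, n, s

DFS with gray/black marking from k:
k gray
  s gray
    m gray
    m black
    n gray
      w gray
      w black
      n→k: k is gray → back edge
Back edge closes the cycle k → s → n → k; its vertices are {k, n, s}.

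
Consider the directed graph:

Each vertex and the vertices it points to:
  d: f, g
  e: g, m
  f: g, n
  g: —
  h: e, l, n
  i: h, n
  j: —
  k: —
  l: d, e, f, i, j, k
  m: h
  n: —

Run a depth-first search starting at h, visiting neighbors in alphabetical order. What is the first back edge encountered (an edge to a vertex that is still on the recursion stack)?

m→h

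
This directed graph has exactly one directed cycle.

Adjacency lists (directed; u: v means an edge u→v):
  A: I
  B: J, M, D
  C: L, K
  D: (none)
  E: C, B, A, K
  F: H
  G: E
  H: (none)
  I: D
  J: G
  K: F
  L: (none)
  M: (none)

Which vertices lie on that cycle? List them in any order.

B, E, G, J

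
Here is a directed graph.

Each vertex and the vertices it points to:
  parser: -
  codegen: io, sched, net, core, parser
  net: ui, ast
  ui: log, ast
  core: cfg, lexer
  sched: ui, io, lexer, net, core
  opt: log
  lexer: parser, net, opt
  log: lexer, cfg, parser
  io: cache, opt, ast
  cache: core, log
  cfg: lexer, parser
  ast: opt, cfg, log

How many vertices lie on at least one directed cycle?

7

A vertex is on a directed cycle iff it belongs to a strongly connected component of size ≥ 2 (or has a self-loop).
The vertices on cycles are {ui, ast, cfg, log, net, opt, lexer} — 7 in total.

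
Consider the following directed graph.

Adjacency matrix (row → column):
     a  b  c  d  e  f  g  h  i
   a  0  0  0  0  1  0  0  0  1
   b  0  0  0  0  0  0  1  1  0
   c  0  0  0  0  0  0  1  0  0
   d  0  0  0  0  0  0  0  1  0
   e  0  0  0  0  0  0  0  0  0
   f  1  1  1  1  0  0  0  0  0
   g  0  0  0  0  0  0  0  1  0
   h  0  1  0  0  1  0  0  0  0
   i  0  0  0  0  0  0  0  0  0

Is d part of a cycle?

No

d lies on a cycle iff there is a path from d back to itself.
Exploring from d, it never reaches itself; equivalently, its strongly connected component is a singleton.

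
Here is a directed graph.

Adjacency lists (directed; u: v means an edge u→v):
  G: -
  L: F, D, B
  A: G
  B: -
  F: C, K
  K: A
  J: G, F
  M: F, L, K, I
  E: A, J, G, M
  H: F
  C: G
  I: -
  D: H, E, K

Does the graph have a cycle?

Yes

DFS with white/gray/black marking, starting from F:
F gray
  C gray
    G gray
    G black
  C black
  K gray
    A gray
      A→G: G black — skip
    A black
  K black
F black
L gray
  L→F: F black — skip
  D gray
    H gray
      H→F: F black — skip
    H black
    E gray
      E→A: A black — skip
      J gray
        J→G: G black — skip
        J→F: F black — skip
      J black
      E→G: G black — skip
      M gray
        M→F: F black — skip
        M→L: L is gray → back edge
Back edge found, so a cycle exists: L → D → E → M → L.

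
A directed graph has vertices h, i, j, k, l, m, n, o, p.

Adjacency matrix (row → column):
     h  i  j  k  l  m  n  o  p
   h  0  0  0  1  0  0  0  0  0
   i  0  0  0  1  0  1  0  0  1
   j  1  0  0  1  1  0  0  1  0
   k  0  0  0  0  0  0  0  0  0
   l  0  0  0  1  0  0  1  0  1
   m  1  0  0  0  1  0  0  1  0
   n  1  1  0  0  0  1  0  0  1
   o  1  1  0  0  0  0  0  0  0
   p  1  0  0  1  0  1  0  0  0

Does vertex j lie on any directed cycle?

j lies on a cycle iff there is a path from j back to itself.
Exploring from j, it never reaches itself; equivalently, its strongly connected component is a singleton.

No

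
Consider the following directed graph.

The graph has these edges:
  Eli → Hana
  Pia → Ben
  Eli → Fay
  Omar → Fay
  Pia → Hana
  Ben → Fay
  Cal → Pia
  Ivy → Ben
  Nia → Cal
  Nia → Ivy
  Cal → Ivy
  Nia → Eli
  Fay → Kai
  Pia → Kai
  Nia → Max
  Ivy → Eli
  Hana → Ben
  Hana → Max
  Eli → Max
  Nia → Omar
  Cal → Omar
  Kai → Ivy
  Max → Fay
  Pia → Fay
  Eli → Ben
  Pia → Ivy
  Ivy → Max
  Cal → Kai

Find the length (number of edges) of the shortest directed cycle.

4

For each vertex v, BFS finds the shortest path from v back to v.
The shortest such closed walk is Eli → Fay → Kai → Ivy → Eli, length 4.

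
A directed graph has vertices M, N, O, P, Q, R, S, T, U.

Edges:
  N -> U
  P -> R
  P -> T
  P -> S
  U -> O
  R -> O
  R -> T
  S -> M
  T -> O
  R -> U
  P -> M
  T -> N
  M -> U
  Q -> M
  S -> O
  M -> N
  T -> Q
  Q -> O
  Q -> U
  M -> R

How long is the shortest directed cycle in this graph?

4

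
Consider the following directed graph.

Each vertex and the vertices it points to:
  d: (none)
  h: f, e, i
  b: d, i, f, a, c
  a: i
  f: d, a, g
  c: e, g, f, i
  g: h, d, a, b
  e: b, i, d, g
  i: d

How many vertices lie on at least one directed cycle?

A vertex is on a directed cycle iff it belongs to a strongly connected component of size ≥ 2 (or has a self-loop).
The vertices on cycles are {b, c, e, f, g, h} — 6 in total.

6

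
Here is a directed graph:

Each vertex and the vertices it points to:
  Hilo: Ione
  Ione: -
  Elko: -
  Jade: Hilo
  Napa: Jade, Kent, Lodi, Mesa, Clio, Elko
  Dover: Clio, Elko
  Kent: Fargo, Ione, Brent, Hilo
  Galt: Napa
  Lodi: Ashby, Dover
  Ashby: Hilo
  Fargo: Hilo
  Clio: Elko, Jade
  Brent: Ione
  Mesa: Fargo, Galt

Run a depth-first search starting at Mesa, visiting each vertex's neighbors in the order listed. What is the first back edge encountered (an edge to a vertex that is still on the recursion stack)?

Napa->Mesa

DFS from Mesa (visiting each vertex's neighbors in the order listed); mark gray on enter, black on exit:
Mesa gray
  Fargo gray
    Hilo gray
      Ione gray
      Ione black
    Hilo black
  Fargo black
  Galt gray
    Napa gray
      Jade gray
        Jade→Hilo: Hilo black — skip
      Jade black
      Kent gray
        Kent→Fargo: Fargo black — skip
        Kent→Ione: Ione black — skip
        Brent gray
          Brent→Ione: Ione black — skip
        Brent black
        Kent→Hilo: Hilo black — skip
      Kent black
      Lodi gray
        Ashby gray
          Ashby→Hilo: Hilo black — skip
        Ashby black
        Dover gray
          Clio gray
            Elko gray
            Elko black
            Clio→Jade: Jade black — skip
          Clio black
          Dover→Elko: Elko black — skip
        Dover black
      Lodi black
      Napa→Mesa: Mesa is gray → back edge
First back edge: Napa → Mesa.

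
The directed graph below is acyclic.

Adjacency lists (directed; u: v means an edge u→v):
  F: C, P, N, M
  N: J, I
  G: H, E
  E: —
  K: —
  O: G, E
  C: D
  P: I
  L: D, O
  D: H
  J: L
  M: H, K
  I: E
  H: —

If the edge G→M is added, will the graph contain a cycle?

Adding G→M creates a cycle iff M can already reach G.
Explore from M: no path reaches G. The graph stays acyclic.

No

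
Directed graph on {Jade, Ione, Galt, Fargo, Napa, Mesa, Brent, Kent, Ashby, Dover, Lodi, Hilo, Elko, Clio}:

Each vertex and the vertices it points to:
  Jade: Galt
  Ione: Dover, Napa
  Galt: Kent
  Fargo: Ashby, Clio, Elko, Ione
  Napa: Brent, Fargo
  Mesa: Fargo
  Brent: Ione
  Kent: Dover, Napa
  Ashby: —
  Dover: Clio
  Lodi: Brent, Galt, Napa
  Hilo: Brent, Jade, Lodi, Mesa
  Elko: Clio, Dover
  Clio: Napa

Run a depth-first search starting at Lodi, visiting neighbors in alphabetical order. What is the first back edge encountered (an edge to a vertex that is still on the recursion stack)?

Napa→Brent

DFS from Lodi (visiting neighbors in alphabetical order); mark gray on enter, black on exit:
Lodi gray
  Brent gray
    Ione gray
      Dover gray
        Clio gray
          Napa gray
            Napa→Brent: Brent is gray → back edge
First back edge: Napa → Brent.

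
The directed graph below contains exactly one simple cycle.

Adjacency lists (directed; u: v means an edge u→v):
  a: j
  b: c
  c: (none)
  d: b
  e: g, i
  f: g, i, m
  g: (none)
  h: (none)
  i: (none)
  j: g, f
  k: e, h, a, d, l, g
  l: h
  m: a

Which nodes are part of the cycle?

DFS with gray/black marking from a:
a gray
  j gray
    g gray
    g black
    f gray
      f→g: g black — skip
      i gray
      i black
      m gray
        m→a: a is gray → back edge
Back edge closes the cycle a → j → f → m → a; its vertices are {a, f, j, m}.

a, f, j, m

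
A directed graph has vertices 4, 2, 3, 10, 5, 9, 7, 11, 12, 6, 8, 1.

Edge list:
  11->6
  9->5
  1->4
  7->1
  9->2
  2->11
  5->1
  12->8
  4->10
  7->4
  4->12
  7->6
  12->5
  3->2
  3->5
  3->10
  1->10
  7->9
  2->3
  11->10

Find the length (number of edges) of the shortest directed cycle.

For each vertex v, BFS finds the shortest path from v back to v.
The shortest such closed walk is 2 → 3 → 2, length 2.

2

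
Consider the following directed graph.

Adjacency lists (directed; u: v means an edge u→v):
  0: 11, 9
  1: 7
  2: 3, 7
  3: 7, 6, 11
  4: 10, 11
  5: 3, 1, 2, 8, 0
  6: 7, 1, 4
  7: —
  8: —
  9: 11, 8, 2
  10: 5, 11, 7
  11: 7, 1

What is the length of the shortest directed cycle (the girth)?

5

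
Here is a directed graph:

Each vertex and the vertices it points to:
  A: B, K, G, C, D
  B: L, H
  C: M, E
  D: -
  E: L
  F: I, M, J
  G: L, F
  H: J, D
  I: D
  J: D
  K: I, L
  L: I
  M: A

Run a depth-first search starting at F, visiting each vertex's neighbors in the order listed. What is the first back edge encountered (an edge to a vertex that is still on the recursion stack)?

G->F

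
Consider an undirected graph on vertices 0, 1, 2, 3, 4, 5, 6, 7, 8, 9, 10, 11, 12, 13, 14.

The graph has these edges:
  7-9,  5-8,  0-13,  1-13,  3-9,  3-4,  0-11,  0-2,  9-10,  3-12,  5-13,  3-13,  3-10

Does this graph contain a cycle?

Yes

DFS, tracking each vertex's parent; an edge to a visited non-parent vertex closes a cycle.
Start from 11:
visit 11 (parent –)
  visit 0 (parent 11)
    visit 2 (parent 0)
      2–0: parent, skip
    0–11: parent, skip
    visit 13 (parent 0)
      visit 3 (parent 13)
        visit 10 (parent 3)
          10–3: parent, skip
          visit 9 (parent 10)
            9–3: 3 visited and ≠ parent → cycle
Cycle: 3 – 10 – 9 – 3.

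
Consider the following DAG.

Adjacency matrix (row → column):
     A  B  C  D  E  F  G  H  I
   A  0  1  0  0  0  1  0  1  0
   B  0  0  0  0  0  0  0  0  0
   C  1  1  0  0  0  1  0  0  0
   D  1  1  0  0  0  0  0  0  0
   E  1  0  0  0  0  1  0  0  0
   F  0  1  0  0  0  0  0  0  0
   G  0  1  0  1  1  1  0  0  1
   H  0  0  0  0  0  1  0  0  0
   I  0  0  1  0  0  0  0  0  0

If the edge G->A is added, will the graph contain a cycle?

No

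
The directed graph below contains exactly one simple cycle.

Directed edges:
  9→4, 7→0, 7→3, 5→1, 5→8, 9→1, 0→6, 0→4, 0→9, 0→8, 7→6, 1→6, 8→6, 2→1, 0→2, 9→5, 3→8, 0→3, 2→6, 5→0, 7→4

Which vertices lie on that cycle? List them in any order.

0, 5, 9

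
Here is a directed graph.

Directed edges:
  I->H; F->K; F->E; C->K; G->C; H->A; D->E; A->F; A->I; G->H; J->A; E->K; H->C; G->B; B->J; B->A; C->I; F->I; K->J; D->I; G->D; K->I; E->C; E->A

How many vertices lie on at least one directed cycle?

8

A vertex is on a directed cycle iff it belongs to a strongly connected component of size ≥ 2 (or has a self-loop).
The vertices on cycles are {A, C, E, F, H, I, J, K} — 8 in total.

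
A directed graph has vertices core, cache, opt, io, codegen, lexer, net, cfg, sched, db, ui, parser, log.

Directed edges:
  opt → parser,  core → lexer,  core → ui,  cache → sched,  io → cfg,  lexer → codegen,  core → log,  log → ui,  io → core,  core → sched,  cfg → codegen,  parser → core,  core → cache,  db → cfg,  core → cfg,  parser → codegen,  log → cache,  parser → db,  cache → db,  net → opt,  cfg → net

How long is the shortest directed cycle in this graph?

5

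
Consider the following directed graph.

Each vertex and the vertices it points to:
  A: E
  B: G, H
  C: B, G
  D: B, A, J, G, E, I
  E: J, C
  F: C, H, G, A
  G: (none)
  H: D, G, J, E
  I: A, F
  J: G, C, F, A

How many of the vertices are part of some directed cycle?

A vertex is on a directed cycle iff it belongs to a strongly connected component of size ≥ 2 (or has a self-loop).
The vertices on cycles are {A, B, C, D, E, F, H, I, J} — 9 in total.

9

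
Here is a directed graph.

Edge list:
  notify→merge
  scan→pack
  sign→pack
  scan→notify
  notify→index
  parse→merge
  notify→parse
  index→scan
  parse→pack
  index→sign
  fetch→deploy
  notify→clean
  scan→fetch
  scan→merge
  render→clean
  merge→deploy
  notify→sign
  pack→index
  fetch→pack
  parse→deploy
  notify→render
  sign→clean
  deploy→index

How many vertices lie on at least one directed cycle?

A vertex is on a directed cycle iff it belongs to a strongly connected component of size ≥ 2 (or has a self-loop).
The vertices on cycles are {pack, scan, sign, fetch, index, merge, parse, deploy, notify} — 9 in total.

9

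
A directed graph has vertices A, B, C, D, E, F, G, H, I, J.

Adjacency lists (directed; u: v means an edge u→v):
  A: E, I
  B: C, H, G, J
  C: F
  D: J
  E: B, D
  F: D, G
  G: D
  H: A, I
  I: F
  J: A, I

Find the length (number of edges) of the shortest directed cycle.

4

For each vertex v, BFS finds the shortest path from v back to v.
The shortest such closed walk is E → D → J → A → E, length 4.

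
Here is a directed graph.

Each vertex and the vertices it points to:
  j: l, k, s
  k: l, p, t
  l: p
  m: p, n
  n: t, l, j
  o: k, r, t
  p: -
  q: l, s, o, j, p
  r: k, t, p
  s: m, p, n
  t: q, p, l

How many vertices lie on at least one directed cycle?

9

A vertex is on a directed cycle iff it belongs to a strongly connected component of size ≥ 2 (or has a self-loop).
The vertices on cycles are {j, k, m, n, o, q, r, s, t} — 9 in total.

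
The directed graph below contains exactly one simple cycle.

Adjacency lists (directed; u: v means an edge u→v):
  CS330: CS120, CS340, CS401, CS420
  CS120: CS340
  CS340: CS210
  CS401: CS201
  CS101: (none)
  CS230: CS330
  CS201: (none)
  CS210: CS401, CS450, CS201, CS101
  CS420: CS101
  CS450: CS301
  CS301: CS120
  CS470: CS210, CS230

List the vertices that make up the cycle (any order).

CS120, CS210, CS301, CS340, CS450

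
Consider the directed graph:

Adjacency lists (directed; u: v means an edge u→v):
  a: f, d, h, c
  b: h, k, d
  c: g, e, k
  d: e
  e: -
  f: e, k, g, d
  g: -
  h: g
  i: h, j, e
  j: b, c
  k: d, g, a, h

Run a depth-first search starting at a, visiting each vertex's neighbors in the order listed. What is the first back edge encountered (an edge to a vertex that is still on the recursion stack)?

DFS from a (visiting each vertex's neighbors in the order listed); mark gray on enter, black on exit:
a gray
  f gray
    e gray
    e black
    k gray
      d gray
        d→e: e black — skip
      d black
      g gray
      g black
      k→a: a is gray → back edge
First back edge: k → a.

k->a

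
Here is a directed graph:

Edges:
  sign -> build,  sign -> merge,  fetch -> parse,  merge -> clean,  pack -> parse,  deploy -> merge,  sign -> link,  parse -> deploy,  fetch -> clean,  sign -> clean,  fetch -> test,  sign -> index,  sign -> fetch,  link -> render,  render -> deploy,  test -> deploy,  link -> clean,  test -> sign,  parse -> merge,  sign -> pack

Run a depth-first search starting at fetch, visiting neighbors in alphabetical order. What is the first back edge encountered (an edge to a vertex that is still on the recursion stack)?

sign->fetch

DFS from fetch (visiting neighbors in alphabetical order); mark gray on enter, black on exit:
fetch gray
  clean gray
  clean black
  parse gray
    deploy gray
      merge gray
        merge→clean: clean black — skip
      merge black
    deploy black
    parse→merge: merge black — skip
  parse black
  test gray
    test→deploy: deploy black — skip
    sign gray
      build gray
      build black
      sign→clean: clean black — skip
      sign→fetch: fetch is gray → back edge
First back edge: sign → fetch.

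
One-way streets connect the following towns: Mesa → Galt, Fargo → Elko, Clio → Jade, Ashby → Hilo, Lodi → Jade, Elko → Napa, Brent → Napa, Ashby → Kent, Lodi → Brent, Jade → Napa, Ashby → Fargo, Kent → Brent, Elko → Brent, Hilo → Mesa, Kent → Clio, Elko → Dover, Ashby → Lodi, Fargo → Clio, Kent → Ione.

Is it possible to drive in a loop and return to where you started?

No

DFS with white/gray/black marking, starting from Lodi:
Lodi gray
  Jade gray
    Napa gray
    Napa black
  Jade black
  Brent gray
    Brent→Napa: Napa black — skip
  Brent black
Lodi black
Ione gray
Ione black
Fargo gray
  Clio gray
    Clio→Jade: Jade black — skip
  Clio black
  Elko gray
    Dover gray
    Dover black
    Elko→Napa: Napa black — skip
    Elko→Brent: Brent black — skip
  Elko black
Fargo black
Hilo gray
  Mesa gray
    Galt gray
    Galt black
  Mesa black
Hilo black
Ashby gray
  Kent gray
    Kent→Brent: Brent black — skip
    Kent→Ione: Ione black — skip
    Kent→Clio: Clio black — skip
  Kent black
  Ashby→Fargo: Fargo black — skip
  Ashby→Lodi: Lodi black — skip
  Ashby→Hilo: Hilo black — skip
Ashby black
Every edge goes to a white or black vertex — no back edge, so the graph is acyclic.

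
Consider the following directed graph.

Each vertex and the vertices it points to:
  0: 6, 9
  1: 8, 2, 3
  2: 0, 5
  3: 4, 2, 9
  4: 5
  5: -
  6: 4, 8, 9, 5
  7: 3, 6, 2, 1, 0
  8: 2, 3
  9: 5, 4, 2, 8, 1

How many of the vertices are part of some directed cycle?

7

A vertex is on a directed cycle iff it belongs to a strongly connected component of size ≥ 2 (or has a self-loop).
The vertices on cycles are {0, 1, 2, 3, 6, 8, 9} — 7 in total.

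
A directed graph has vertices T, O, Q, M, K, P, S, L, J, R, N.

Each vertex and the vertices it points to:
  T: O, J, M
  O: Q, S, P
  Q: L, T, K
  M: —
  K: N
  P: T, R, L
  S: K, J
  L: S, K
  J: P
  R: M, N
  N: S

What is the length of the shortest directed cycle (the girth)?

3

For each vertex v, BFS finds the shortest path from v back to v.
The shortest such closed walk is O → P → T → O, length 3.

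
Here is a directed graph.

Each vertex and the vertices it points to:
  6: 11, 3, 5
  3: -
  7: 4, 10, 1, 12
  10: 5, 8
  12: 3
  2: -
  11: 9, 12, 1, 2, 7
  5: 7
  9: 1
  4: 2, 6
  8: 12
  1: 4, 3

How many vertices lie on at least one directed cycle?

8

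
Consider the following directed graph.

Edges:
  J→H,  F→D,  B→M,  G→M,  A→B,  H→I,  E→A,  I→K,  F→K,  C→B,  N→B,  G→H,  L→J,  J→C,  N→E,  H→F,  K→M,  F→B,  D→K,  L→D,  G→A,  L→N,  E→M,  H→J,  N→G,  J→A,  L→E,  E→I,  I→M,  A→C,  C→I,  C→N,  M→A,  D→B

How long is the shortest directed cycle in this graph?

2

For each vertex v, BFS finds the shortest path from v back to v.
The shortest such closed walk is J → H → J, length 2.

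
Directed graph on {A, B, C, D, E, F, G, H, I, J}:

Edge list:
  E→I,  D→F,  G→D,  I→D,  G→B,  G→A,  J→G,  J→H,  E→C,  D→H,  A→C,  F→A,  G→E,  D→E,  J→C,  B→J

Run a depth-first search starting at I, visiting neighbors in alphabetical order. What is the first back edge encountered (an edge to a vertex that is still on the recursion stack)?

E->I

DFS from I (visiting neighbors in alphabetical order); mark gray on enter, black on exit:
I gray
  D gray
    E gray
      C gray
      C black
      E→I: I is gray → back edge
First back edge: E → I.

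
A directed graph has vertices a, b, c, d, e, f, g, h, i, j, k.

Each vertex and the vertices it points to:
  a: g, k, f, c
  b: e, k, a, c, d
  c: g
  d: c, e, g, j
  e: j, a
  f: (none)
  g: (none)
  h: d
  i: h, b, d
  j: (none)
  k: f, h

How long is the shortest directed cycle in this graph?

For each vertex v, BFS finds the shortest path from v back to v.
The shortest such closed walk is d → e → a → k → h → d, length 5.

5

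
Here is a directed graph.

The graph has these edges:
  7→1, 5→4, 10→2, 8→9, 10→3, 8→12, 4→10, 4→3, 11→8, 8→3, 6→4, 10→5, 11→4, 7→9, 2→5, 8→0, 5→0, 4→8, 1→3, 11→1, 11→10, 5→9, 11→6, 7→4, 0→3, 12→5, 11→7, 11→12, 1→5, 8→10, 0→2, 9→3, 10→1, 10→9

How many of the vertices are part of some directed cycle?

A vertex is on a directed cycle iff it belongs to a strongly connected component of size ≥ 2 (or has a self-loop).
The vertices on cycles are {0, 1, 2, 4, 5, 8, 10, 12} — 8 in total.

8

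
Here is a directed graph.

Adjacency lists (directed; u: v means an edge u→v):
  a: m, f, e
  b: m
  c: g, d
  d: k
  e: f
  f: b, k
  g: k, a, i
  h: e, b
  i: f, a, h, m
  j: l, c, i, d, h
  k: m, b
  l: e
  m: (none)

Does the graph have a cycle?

No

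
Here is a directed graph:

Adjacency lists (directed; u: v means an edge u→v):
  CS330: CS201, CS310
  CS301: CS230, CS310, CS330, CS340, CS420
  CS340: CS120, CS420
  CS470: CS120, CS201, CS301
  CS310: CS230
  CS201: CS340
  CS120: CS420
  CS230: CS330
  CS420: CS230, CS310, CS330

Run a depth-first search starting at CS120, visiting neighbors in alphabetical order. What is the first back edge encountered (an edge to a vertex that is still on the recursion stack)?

CS340->CS120

DFS from CS120 (visiting neighbors in alphabetical order); mark gray on enter, black on exit:
CS120 gray
  CS420 gray
    CS230 gray
      CS330 gray
        CS201 gray
          CS340 gray
            CS340→CS120: CS120 is gray → back edge
First back edge: CS340 → CS120.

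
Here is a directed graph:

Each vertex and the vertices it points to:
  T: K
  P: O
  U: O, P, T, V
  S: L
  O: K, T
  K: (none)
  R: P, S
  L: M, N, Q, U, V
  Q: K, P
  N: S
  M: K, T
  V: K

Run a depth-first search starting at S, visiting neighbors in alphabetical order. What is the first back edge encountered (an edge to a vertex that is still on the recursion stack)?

N->S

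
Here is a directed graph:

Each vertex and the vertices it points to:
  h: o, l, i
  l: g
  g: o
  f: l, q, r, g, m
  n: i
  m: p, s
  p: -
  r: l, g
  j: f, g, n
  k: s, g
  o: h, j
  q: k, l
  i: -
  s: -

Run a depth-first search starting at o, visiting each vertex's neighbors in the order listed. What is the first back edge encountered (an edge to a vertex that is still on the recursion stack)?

h→o

DFS from o (visiting each vertex's neighbors in the order listed); mark gray on enter, black on exit:
o gray
  h gray
    h→o: o is gray → back edge
First back edge: h → o.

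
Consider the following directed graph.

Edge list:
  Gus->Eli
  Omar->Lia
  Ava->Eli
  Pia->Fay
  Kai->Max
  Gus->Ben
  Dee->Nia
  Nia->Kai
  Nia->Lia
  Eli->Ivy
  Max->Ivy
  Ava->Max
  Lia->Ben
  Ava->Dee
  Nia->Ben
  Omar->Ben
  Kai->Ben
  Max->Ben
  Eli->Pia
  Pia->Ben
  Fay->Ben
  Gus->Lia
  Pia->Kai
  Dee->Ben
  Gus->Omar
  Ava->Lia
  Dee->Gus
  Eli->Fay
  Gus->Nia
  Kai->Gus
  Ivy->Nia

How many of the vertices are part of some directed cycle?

7

A vertex is on a directed cycle iff it belongs to a strongly connected component of size ≥ 2 (or has a self-loop).
The vertices on cycles are {Eli, Gus, Ivy, Kai, Max, Nia, Pia} — 7 in total.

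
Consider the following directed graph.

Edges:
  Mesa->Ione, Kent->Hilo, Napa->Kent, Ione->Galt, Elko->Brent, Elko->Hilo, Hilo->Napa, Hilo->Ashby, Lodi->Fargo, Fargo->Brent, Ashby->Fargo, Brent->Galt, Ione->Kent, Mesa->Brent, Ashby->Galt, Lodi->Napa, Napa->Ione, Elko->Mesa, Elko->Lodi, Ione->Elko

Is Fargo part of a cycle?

No

Fargo lies on a cycle iff there is a path from Fargo back to itself.
Exploring from Fargo, it never reaches itself; equivalently, its strongly connected component is a singleton.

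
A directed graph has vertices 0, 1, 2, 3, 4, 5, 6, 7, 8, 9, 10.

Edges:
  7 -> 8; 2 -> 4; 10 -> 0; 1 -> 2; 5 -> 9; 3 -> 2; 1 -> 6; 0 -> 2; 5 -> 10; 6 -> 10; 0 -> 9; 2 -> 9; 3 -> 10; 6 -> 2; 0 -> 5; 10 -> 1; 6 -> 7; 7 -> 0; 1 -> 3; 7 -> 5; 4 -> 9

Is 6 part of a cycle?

6 is on a cycle iff 6 can reach itself via ≥1 edge.
6 → 10 → 1 → 6 — yes.

Yes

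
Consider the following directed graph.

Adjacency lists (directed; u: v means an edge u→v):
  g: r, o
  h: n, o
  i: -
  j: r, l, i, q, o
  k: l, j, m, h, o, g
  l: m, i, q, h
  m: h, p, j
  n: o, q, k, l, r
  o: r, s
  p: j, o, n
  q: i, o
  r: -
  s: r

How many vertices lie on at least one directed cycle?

7

A vertex is on a directed cycle iff it belongs to a strongly connected component of size ≥ 2 (or has a self-loop).
The vertices on cycles are {h, j, k, l, m, n, p} — 7 in total.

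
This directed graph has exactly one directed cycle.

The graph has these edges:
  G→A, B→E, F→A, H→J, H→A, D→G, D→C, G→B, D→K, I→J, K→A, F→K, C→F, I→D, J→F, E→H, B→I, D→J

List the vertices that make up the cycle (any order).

DFS with gray/black marking from D:
D gray
  J gray
    F gray
      A gray
      A black
      K gray
        K→A: A black — skip
      K black
    F black
  J black
  G gray
    G→A: A black — skip
    B gray
      I gray
        I→J: J black — skip
        I→D: D is gray → back edge
Back edge closes the cycle D → G → B → I → D; its vertices are {B, D, G, I}.

B, D, G, I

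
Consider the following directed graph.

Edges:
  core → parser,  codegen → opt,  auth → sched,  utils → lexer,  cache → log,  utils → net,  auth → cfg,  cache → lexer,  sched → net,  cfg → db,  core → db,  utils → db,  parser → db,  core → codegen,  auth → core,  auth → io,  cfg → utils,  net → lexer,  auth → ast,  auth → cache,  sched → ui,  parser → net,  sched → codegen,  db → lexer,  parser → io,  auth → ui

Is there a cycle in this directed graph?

DFS with white/gray/black marking, starting from cfg:
cfg gray
  utils gray
    db gray
      lexer gray
      lexer black
    db black
    utils→lexer: lexer black — skip
    net gray
      net→lexer: lexer black — skip
    net black
  utils black
  cfg→db: db black — skip
cfg black
log gray
log black
auth gray
  core gray
    parser gray
      io gray
      io black
      parser→net: net black — skip
      parser→db: db black — skip
    parser black
    core→db: db black — skip
    codegen gray
      opt gray
      opt black
    codegen black
  core black
  ast gray
  ast black
  auth→io: io black — skip
  cache gray
    cache→log: log black — skip
    cache→lexer: lexer black — skip
  cache black
  ui gray
  ui black
  auth→cfg: cfg black — skip
  sched gray
    sched→net: net black — skip
    sched→codegen: codegen black — skip
    sched→ui: ui black — skip
  sched black
auth black
Every edge goes to a white or black vertex — no back edge, so the graph is acyclic.

No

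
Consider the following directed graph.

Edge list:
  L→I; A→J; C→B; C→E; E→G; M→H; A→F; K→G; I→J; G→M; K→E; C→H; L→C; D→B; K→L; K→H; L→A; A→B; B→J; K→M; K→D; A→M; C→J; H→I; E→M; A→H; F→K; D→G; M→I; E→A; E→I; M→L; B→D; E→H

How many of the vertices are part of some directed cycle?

10

A vertex is on a directed cycle iff it belongs to a strongly connected component of size ≥ 2 (or has a self-loop).
The vertices on cycles are {A, B, C, D, E, F, G, K, L, M} — 10 in total.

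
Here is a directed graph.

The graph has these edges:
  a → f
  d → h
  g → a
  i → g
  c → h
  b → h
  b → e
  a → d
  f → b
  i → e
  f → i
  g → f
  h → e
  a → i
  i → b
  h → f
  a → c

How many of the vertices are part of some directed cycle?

8

A vertex is on a directed cycle iff it belongs to a strongly connected component of size ≥ 2 (or has a self-loop).
The vertices on cycles are {a, b, c, d, f, g, h, i} — 8 in total.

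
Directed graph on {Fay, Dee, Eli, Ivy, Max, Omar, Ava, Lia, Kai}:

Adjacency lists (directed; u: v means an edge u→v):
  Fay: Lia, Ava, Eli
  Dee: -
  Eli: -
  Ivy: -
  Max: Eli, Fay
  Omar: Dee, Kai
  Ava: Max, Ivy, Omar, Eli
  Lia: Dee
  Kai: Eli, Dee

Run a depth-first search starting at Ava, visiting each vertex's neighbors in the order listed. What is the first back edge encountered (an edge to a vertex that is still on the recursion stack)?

Fay→Ava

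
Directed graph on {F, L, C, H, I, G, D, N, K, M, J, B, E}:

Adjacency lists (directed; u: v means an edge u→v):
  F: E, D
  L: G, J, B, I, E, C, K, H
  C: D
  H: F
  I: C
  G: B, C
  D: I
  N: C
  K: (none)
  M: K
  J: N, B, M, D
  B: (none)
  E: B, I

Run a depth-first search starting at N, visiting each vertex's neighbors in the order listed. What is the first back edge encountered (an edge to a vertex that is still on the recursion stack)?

DFS from N (visiting each vertex's neighbors in the order listed); mark gray on enter, black on exit:
N gray
  C gray
    D gray
      I gray
        I→C: C is gray → back edge
First back edge: I → C.

I->C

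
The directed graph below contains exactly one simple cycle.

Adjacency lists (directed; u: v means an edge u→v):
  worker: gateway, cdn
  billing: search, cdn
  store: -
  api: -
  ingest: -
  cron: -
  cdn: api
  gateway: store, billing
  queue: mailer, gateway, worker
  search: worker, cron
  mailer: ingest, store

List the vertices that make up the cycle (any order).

search, worker, billing, gateway

DFS with gray/black marking from gateway:
gateway gray
  store gray
  store black
  billing gray
    search gray
      worker gray
        worker→gateway: gateway is gray → back edge
Back edge closes the cycle gateway → billing → search → worker → gateway; its vertices are {search, worker, billing, gateway}.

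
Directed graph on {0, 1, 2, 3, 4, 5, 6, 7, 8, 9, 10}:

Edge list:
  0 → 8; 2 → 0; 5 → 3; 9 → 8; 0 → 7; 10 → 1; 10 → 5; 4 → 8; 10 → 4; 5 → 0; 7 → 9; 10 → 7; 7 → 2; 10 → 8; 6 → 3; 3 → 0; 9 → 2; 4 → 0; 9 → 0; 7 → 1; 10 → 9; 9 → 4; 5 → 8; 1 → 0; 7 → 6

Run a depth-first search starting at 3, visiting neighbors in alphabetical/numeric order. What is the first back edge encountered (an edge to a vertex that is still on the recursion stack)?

1->0

DFS from 3 (visiting neighbors in alphabetical/numeric order); mark gray on enter, black on exit:
3 gray
  0 gray
    7 gray
      1 gray
        1→0: 0 is gray → back edge
First back edge: 1 → 0.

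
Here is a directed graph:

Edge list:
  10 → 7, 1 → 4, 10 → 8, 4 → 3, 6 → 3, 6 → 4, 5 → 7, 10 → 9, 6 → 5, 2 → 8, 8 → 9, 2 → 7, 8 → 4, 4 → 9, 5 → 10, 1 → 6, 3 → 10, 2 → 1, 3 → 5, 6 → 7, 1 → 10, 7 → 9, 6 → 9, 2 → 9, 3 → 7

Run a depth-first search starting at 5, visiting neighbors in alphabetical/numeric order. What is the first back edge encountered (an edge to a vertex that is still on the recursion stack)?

3->5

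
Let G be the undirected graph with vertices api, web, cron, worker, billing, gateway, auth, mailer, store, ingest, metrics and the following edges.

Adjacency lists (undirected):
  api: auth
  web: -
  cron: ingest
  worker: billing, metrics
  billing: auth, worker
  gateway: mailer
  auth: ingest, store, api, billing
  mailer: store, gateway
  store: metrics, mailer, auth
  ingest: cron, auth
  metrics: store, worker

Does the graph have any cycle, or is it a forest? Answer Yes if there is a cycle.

Yes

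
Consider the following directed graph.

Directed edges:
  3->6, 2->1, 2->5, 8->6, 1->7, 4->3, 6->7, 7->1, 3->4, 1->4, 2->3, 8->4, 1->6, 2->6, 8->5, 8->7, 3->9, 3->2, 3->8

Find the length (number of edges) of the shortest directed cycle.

For each vertex v, BFS finds the shortest path from v back to v.
The shortest such closed walk is 2 → 3 → 2, length 2.

2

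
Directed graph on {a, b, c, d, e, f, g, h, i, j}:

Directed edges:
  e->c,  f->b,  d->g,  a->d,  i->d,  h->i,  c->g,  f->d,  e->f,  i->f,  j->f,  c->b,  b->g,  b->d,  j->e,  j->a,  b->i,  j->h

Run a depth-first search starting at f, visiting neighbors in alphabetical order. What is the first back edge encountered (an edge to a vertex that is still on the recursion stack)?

i→f

DFS from f (visiting neighbors in alphabetical order); mark gray on enter, black on exit:
f gray
  b gray
    d gray
      g gray
      g black
    d black
    b→g: g black — skip
    i gray
      i→d: d black — skip
      i→f: f is gray → back edge
First back edge: i → f.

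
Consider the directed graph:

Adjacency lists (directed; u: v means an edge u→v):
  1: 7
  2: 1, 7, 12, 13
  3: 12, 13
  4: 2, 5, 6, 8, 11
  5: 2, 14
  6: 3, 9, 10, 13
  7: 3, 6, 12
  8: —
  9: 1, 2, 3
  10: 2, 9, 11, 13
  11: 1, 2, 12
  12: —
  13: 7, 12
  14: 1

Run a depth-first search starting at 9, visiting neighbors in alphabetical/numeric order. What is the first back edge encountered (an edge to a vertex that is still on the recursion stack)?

13->7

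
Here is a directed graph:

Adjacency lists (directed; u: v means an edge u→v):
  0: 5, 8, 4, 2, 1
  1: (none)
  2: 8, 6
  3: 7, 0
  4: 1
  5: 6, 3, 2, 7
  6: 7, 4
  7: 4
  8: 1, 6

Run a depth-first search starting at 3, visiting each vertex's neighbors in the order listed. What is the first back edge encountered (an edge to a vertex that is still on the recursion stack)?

5→3

DFS from 3 (visiting each vertex's neighbors in the order listed); mark gray on enter, black on exit:
3 gray
  7 gray
    4 gray
      1 gray
      1 black
    4 black
  7 black
  0 gray
    5 gray
      6 gray
        6→7: 7 black — skip
        6→4: 4 black — skip
      6 black
      5→3: 3 is gray → back edge
First back edge: 5 → 3.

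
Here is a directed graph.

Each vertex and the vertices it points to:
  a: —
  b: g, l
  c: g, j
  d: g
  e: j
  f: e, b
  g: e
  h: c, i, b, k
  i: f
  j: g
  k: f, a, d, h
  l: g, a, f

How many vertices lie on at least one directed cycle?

8

A vertex is on a directed cycle iff it belongs to a strongly connected component of size ≥ 2 (or has a self-loop).
The vertices on cycles are {b, e, f, g, h, j, k, l} — 8 in total.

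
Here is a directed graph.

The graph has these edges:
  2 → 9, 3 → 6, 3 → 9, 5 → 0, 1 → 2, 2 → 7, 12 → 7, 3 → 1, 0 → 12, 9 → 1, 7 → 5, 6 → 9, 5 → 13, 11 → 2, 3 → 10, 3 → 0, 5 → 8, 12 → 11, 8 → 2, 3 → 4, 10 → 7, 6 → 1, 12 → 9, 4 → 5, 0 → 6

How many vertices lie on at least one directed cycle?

A vertex is on a directed cycle iff it belongs to a strongly connected component of size ≥ 2 (or has a self-loop).
The vertices on cycles are {0, 1, 2, 5, 6, 7, 8, 9, 11, 12} — 10 in total.

10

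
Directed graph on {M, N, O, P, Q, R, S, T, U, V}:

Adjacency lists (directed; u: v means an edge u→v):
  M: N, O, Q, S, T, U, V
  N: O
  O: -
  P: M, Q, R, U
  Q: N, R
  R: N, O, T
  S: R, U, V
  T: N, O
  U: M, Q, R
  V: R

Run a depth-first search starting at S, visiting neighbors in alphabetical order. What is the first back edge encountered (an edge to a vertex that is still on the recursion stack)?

DFS from S (visiting neighbors in alphabetical order); mark gray on enter, black on exit:
S gray
  R gray
    N gray
      O gray
      O black
    N black
    R→O: O black — skip
    T gray
      T→N: N black — skip
      T→O: O black — skip
    T black
  R black
  U gray
    M gray
      M→N: N black — skip
      M→O: O black — skip
      Q gray
        Q→N: N black — skip
        Q→R: R black — skip
      Q black
      M→S: S is gray → back edge
First back edge: M → S.

M->S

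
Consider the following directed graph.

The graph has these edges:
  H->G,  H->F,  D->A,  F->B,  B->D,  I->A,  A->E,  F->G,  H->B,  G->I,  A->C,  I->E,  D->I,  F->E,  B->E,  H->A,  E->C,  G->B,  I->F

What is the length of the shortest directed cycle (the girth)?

For each vertex v, BFS finds the shortest path from v back to v.
The shortest such closed walk is G → I → F → G, length 3.

3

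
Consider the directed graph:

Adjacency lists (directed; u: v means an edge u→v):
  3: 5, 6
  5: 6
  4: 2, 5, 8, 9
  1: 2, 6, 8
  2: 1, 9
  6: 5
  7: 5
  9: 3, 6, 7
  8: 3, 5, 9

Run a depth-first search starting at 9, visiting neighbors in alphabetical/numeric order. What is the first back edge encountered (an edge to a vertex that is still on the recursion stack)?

6→5

DFS from 9 (visiting neighbors in alphabetical/numeric order); mark gray on enter, black on exit:
9 gray
  3 gray
    5 gray
      6 gray
        6→5: 5 is gray → back edge
First back edge: 6 → 5.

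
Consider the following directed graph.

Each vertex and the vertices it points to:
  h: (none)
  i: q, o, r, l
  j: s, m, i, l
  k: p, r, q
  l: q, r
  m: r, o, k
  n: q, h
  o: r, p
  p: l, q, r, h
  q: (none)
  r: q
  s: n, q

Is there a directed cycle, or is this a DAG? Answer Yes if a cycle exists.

No

DFS with white/gray/black marking, starting from i:
i gray
  q gray
  q black
  o gray
    r gray
      r→q: q black — skip
    r black
    p gray
      l gray
        l→q: q black — skip
        l→r: r black — skip
      l black
      p→q: q black — skip
      p→r: r black — skip
      h gray
      h black
    p black
  o black
  i→r: r black — skip
  i→l: l black — skip
i black
j gray
  s gray
    n gray
      n→q: q black — skip
      n→h: h black — skip
    n black
    s→q: q black — skip
  s black
  m gray
    m→r: r black — skip
    m→o: o black — skip
    k gray
      k→p: p black — skip
      k→r: r black — skip
      k→q: q black — skip
    k black
  m black
  j→i: i black — skip
  j→l: l black — skip
j black
Every edge goes to a white or black vertex — no back edge, so the graph is acyclic.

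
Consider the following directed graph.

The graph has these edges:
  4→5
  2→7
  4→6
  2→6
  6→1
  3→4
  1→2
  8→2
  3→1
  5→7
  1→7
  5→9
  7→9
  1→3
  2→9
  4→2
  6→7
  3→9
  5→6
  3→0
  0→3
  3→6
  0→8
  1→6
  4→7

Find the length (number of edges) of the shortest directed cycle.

2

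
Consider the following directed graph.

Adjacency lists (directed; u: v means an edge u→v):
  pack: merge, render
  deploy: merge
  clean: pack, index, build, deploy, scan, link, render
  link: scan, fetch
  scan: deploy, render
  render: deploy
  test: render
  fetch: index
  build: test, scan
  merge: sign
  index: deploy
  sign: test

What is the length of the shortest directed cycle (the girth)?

5

For each vertex v, BFS finds the shortest path from v back to v.
The shortest such closed walk is merge → sign → test → render → deploy → merge, length 5.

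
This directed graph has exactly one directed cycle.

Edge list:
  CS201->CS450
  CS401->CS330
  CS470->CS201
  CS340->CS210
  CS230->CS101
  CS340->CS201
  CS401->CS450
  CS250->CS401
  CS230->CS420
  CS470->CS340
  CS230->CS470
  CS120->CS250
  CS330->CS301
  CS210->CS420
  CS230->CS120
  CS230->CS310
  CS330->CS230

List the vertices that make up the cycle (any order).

DFS with gray/black marking from CS230:
CS230 gray
  CS310 gray
  CS310 black
  CS101 gray
  CS101 black
  CS420 gray
  CS420 black
  CS120 gray
    CS250 gray
      CS401 gray
        CS330 gray
          CS330→CS230: CS230 is gray → back edge
Back edge closes the cycle CS230 → CS120 → CS250 → CS401 → CS330 → CS230; its vertices are {CS120, CS230, CS250, CS330, CS401}.

CS120, CS230, CS250, CS330, CS401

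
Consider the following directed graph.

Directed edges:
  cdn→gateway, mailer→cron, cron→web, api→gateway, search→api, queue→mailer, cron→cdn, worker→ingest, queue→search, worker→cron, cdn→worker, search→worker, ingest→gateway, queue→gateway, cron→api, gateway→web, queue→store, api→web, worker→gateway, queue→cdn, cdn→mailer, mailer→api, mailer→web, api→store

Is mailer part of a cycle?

mailer is on a cycle iff mailer can reach itself via ≥1 edge.
mailer → cron → cdn → mailer — yes.

Yes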